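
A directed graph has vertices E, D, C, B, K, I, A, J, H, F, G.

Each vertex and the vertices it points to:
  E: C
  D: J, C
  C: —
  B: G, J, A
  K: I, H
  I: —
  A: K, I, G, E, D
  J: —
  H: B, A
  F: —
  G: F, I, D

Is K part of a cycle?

Yes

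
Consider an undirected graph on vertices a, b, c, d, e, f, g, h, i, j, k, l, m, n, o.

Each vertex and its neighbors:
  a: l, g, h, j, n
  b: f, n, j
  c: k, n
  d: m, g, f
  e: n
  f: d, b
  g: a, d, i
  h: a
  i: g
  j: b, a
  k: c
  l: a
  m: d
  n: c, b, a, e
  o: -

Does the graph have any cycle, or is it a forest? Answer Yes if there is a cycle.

DFS, tracking each vertex's parent; an edge to a visited non-parent vertex closes a cycle.
Start from l:
visit l (parent –)
  visit a (parent l)
    a–l: parent, skip
    visit g (parent a)
      g–a: parent, skip
      visit d (parent g)
        visit m (parent d)
          m–d: parent, skip
        d–g: parent, skip
        visit f (parent d)
          f–d: parent, skip
          visit b (parent f)
            b–f: parent, skip
            visit n (parent b)
              visit c (parent n)
                visit k (parent c)
                  k–c: parent, skip
                c–n: parent, skip
              n–b: parent, skip
              n–a: a visited and ≠ parent → cycle
Cycle: a – g – d – f – b – n – a.

Yes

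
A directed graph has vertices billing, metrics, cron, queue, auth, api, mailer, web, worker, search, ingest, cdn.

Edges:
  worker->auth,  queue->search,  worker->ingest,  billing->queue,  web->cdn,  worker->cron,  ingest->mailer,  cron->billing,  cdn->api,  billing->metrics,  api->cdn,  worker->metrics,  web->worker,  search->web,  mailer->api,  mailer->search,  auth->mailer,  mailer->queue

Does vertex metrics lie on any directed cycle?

No

metrics lies on a cycle iff there is a path from metrics back to itself.
Exploring from metrics, it never reaches itself; equivalently, its strongly connected component is a singleton.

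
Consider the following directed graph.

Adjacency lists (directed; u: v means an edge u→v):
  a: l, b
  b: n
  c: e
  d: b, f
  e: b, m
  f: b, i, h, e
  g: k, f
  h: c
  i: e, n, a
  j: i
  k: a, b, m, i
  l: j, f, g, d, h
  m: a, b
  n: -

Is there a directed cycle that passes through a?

a is on a cycle iff a can reach itself via ≥1 edge.
a → l → j → i → a — yes.

Yes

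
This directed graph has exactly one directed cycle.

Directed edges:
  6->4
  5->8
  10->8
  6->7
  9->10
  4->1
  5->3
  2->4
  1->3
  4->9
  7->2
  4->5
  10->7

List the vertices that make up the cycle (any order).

2, 4, 7, 9, 10

DFS with gray/black marking from 4:
4 gray
  1 gray
    3 gray
    3 black
  1 black
  5 gray
    5→3: 3 black — skip
    8 gray
    8 black
  5 black
  9 gray
    10 gray
      10→8: 8 black — skip
      7 gray
        2 gray
          2→4: 4 is gray → back edge
Back edge closes the cycle 4 → 9 → 10 → 7 → 2 → 4; its vertices are {2, 4, 7, 9, 10}.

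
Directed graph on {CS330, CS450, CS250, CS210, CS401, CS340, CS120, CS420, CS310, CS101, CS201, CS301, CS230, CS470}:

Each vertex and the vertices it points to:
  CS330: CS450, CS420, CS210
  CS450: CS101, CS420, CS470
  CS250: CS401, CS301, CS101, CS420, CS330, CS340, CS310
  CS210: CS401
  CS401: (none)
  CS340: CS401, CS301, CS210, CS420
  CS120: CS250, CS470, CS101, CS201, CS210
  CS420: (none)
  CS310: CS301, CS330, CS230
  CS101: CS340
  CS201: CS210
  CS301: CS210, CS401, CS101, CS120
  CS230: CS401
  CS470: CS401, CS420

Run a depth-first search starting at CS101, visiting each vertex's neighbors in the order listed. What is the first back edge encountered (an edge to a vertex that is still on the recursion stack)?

DFS from CS101 (visiting each vertex's neighbors in the order listed); mark gray on enter, black on exit:
CS101 gray
  CS340 gray
    CS401 gray
    CS401 black
    CS301 gray
      CS210 gray
        CS210→CS401: CS401 black — skip
      CS210 black
      CS301→CS401: CS401 black — skip
      CS301→CS101: CS101 is gray → back edge
First back edge: CS301 → CS101.

CS301→CS101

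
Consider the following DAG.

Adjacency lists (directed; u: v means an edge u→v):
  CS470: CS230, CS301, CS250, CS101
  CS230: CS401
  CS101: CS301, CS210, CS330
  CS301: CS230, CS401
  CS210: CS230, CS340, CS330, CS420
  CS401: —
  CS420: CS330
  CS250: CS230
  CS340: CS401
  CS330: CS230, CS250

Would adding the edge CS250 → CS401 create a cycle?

No

Adding CS250→CS401 creates a cycle iff CS401 can already reach CS250.
Explore from CS401: no path reaches CS250. The graph stays acyclic.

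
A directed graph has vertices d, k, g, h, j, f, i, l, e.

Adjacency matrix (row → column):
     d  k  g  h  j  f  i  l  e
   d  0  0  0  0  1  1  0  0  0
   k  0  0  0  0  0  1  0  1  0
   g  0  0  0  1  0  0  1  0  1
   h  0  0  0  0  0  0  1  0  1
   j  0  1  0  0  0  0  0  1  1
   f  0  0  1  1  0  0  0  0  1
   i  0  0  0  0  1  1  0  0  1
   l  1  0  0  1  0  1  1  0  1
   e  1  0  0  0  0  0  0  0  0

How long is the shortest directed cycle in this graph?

For each vertex v, BFS finds the shortest path from v back to v.
The shortest such closed walk is j → e → d → j, length 3.

3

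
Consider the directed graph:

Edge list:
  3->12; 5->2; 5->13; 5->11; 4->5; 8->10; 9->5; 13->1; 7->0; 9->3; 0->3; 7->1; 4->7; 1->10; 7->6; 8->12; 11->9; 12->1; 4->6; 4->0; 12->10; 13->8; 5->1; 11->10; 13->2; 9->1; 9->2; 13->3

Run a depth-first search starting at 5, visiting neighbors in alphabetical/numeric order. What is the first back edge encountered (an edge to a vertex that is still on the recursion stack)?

DFS from 5 (visiting neighbors in alphabetical/numeric order); mark gray on enter, black on exit:
5 gray
  1 gray
    10 gray
    10 black
  1 black
  2 gray
  2 black
  11 gray
    9 gray
      9→1: 1 black — skip
      9→2: 2 black — skip
      3 gray
        12 gray
          12→1: 1 black — skip
          12→10: 10 black — skip
        12 black
      3 black
      9→5: 5 is gray → back edge
First back edge: 9 → 5.

9→5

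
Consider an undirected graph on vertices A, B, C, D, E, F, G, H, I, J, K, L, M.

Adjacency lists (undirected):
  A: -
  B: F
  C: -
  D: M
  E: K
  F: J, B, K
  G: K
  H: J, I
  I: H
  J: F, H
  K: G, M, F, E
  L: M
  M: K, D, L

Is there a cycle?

No

DFS, tracking each vertex's parent; an edge to a visited non-parent vertex closes a cycle.
Start from G:
visit G (parent –)
  visit K (parent G)
    K–G: parent, skip
    visit M (parent K)
      M–K: parent, skip
      visit D (parent M)
        D–M: parent, skip
      visit L (parent M)
        L–M: parent, skip
    visit F (parent K)
      visit J (parent F)
        J–F: parent, skip
        visit H (parent J)
          H–J: parent, skip
          visit I (parent H)
            I–H: parent, skip
      visit B (parent F)
        B–F: parent, skip
      F–K: parent, skip
    visit E (parent K)
      E–K: parent, skip
visit A (parent –)
visit C (parent –)
No non-parent visited neighbor found — the graph is a forest.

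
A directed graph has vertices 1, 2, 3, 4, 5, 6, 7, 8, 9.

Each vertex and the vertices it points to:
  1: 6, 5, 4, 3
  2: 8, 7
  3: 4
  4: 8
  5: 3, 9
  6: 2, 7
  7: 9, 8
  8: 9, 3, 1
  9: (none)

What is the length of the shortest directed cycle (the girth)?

3

For each vertex v, BFS finds the shortest path from v back to v.
The shortest such closed walk is 1 → 4 → 8 → 1, length 3.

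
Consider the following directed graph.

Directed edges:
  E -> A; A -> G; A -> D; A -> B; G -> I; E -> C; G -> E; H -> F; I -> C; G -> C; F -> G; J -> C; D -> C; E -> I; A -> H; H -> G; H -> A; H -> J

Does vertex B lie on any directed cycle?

No

B lies on a cycle iff there is a path from B back to itself.
Exploring from B, it never reaches itself; equivalently, its strongly connected component is a singleton.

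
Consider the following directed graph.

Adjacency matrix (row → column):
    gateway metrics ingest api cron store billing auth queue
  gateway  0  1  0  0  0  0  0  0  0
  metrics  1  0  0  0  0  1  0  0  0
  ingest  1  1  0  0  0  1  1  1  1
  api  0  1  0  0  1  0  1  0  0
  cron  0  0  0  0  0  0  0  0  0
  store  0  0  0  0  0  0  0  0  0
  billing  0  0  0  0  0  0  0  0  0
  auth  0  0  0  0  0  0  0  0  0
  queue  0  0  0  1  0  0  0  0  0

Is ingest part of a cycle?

ingest lies on a cycle iff there is a path from ingest back to itself.
Exploring from ingest, it never reaches itself; equivalently, its strongly connected component is a singleton.

No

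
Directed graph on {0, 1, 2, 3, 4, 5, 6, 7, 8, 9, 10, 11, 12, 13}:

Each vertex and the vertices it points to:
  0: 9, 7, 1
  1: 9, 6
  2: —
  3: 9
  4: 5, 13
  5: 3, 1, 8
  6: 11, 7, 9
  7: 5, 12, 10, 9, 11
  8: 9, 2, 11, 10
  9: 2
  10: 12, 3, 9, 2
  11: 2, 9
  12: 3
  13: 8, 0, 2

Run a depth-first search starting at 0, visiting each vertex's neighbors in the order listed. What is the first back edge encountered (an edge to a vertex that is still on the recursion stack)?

DFS from 0 (visiting each vertex's neighbors in the order listed); mark gray on enter, black on exit:
0 gray
  9 gray
    2 gray
    2 black
  9 black
  7 gray
    5 gray
      3 gray
        3→9: 9 black — skip
      3 black
      1 gray
        1→9: 9 black — skip
        6 gray
          11 gray
            11→2: 2 black — skip
            11→9: 9 black — skip
          11 black
          6→7: 7 is gray → back edge
First back edge: 6 → 7.

6->7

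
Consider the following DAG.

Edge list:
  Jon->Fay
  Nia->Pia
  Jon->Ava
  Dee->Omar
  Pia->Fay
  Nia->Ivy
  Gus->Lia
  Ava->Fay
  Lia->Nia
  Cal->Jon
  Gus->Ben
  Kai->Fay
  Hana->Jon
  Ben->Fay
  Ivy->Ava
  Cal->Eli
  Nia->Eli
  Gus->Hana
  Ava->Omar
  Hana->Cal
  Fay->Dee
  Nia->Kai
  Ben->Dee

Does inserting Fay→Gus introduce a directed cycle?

Yes

Adding Fay→Gus creates a cycle iff Gus can already reach Fay.
Path from Gus: Gus → Ben → Fay.
So Gus → … → Fay → Gus is a cycle.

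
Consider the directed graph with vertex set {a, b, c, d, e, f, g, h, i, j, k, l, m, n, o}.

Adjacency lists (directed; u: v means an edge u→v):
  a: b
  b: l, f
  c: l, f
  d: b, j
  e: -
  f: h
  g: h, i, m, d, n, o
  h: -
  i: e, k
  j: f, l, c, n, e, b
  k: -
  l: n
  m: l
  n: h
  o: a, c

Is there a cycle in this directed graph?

No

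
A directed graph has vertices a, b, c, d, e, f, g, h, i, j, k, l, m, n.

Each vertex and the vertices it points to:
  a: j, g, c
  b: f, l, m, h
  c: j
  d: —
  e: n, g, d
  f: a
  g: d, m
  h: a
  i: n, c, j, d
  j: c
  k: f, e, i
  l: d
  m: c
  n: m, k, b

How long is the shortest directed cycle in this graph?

For each vertex v, BFS finds the shortest path from v back to v.
The shortest such closed walk is c → j → c, length 2.

2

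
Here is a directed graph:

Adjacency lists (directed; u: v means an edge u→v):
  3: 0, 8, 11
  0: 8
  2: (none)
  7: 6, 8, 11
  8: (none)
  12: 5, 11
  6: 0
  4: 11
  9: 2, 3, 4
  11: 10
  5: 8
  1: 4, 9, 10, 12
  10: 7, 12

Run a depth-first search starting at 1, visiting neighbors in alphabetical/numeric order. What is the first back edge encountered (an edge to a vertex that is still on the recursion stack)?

DFS from 1 (visiting neighbors in alphabetical/numeric order); mark gray on enter, black on exit:
1 gray
  4 gray
    11 gray
      10 gray
        7 gray
          6 gray
            0 gray
              8 gray
              8 black
            0 black
          6 black
          7→8: 8 black — skip
          7→11: 11 is gray → back edge
First back edge: 7 → 11.

7->11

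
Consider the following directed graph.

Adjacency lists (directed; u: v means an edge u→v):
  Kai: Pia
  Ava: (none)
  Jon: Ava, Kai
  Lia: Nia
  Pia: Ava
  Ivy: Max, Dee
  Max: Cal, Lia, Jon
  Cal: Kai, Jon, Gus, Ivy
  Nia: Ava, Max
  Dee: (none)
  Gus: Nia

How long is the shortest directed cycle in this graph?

3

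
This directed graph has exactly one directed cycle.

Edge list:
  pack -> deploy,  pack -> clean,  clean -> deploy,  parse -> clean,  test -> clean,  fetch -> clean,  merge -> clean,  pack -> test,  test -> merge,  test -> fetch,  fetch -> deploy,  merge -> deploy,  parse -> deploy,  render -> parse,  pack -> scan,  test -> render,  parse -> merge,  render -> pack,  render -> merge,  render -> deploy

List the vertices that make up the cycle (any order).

pack, test, render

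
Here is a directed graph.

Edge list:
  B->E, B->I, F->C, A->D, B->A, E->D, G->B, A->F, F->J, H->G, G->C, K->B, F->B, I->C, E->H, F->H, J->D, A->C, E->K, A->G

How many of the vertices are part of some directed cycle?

7

A vertex is on a directed cycle iff it belongs to a strongly connected component of size ≥ 2 (or has a self-loop).
The vertices on cycles are {A, B, E, F, G, H, K} — 7 in total.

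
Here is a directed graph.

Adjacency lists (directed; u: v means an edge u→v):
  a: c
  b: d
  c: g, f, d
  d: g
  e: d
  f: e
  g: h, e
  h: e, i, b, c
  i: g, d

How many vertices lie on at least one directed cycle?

8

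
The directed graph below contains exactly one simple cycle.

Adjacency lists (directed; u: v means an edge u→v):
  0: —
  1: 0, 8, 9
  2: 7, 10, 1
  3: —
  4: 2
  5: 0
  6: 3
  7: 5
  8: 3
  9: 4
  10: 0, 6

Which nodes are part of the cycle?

DFS with gray/black marking from 2:
2 gray
  7 gray
    5 gray
      0 gray
      0 black
    5 black
  7 black
  10 gray
    10→0: 0 black — skip
    6 gray
      3 gray
      3 black
    6 black
  10 black
  1 gray
    1→0: 0 black — skip
    8 gray
      8→3: 3 black — skip
    8 black
    9 gray
      4 gray
        4→2: 2 is gray → back edge
Back edge closes the cycle 2 → 1 → 9 → 4 → 2; its vertices are {1, 2, 4, 9}.

1, 2, 4, 9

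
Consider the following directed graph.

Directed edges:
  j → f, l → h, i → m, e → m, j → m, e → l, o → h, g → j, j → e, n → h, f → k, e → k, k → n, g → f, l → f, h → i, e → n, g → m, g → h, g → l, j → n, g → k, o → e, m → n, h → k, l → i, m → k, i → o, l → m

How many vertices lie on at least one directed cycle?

A vertex is on a directed cycle iff it belongs to a strongly connected component of size ≥ 2 (or has a self-loop).
The vertices on cycles are {e, f, h, i, k, l, m, n, o} — 9 in total.

9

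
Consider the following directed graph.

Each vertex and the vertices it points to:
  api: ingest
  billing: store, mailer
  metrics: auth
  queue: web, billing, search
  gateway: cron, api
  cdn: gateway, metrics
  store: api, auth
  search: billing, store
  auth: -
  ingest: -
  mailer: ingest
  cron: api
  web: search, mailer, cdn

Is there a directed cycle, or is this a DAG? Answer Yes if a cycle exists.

DFS with white/gray/black marking, starting from ingest:
ingest gray
ingest black
api gray
  api→ingest: ingest black — skip
api black
billing gray
  store gray
    store→api: api black — skip
    auth gray
    auth black
  store black
  mailer gray
    mailer→ingest: ingest black — skip
  mailer black
billing black
metrics gray
  metrics→auth: auth black — skip
metrics black
queue gray
  web gray
    search gray
      search→billing: billing black — skip
      search→store: store black — skip
    search black
    web→mailer: mailer black — skip
    cdn gray
      gateway gray
        cron gray
          cron→api: api black — skip
        cron black
        gateway→api: api black — skip
      gateway black
      cdn→metrics: metrics black — skip
    cdn black
  web black
  queue→billing: billing black — skip
  queue→search: search black — skip
queue black
Every edge goes to a white or black vertex — no back edge, so the graph is acyclic.

No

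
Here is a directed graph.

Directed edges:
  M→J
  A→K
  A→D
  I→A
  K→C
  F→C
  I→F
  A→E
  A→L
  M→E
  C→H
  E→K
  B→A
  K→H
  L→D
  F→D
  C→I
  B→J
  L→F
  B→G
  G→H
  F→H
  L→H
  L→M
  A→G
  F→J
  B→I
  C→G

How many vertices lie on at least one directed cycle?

8

A vertex is on a directed cycle iff it belongs to a strongly connected component of size ≥ 2 (or has a self-loop).
The vertices on cycles are {A, C, E, F, I, K, L, M} — 8 in total.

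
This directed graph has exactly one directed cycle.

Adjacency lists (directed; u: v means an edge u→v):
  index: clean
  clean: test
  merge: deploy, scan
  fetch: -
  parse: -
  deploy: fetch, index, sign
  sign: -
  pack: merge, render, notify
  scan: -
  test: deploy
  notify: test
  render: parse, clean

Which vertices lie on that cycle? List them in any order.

DFS with gray/black marking from deploy:
deploy gray
  fetch gray
  fetch black
  index gray
    clean gray
      test gray
        test→deploy: deploy is gray → back edge
Back edge closes the cycle deploy → index → clean → test → deploy; its vertices are {test, clean, index, deploy}.

test, clean, index, deploy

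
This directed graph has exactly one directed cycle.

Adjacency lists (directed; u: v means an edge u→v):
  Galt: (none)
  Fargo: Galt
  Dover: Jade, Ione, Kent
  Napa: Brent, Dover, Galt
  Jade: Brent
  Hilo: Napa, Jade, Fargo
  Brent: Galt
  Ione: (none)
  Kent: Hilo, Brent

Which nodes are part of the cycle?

Hilo, Kent, Napa, Dover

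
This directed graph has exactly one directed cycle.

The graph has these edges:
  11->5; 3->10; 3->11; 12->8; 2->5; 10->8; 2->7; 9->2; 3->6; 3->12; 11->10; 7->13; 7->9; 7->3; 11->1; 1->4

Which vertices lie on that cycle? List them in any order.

2, 7, 9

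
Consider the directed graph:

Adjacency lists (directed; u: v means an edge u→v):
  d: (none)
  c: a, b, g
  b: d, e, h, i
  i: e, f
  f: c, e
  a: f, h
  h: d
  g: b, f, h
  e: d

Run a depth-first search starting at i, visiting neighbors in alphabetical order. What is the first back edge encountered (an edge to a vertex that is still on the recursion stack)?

DFS from i (visiting neighbors in alphabetical order); mark gray on enter, black on exit:
i gray
  e gray
    d gray
    d black
  e black
  f gray
    c gray
      a gray
        a→f: f is gray → back edge
First back edge: a → f.

a->f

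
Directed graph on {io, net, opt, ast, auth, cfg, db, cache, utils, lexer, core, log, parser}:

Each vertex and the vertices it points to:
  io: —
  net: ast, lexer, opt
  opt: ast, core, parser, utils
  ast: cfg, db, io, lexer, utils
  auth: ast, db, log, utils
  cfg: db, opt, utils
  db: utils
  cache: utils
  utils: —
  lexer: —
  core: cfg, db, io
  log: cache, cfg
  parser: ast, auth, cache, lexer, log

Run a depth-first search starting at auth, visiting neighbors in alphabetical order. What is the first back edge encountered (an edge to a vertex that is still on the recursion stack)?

DFS from auth (visiting neighbors in alphabetical order); mark gray on enter, black on exit:
auth gray
  ast gray
    cfg gray
      db gray
        utils gray
        utils black
      db black
      opt gray
        opt→ast: ast is gray → back edge
First back edge: opt → ast.

opt→ast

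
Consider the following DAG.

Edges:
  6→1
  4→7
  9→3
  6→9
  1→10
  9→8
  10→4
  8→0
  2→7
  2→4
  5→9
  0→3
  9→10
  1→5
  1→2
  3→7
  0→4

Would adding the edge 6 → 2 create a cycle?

Adding 6→2 creates a cycle iff 2 can already reach 6.
Explore from 2: no path reaches 6. The graph stays acyclic.

No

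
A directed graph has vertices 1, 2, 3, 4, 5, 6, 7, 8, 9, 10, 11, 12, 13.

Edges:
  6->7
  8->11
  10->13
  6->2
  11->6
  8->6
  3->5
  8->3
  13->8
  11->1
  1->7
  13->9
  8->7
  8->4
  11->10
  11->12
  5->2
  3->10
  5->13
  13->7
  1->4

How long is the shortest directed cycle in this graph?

For each vertex v, BFS finds the shortest path from v back to v.
The shortest such closed walk is 13 → 8 → 3 → 5 → 13, length 4.

4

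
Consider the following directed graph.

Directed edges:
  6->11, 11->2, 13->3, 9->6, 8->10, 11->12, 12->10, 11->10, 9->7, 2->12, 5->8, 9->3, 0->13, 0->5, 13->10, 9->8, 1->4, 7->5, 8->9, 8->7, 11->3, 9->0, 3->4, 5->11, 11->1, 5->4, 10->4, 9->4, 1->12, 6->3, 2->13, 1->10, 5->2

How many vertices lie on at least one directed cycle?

A vertex is on a directed cycle iff it belongs to a strongly connected component of size ≥ 2 (or has a self-loop).
The vertices on cycles are {0, 5, 7, 8, 9} — 5 in total.

5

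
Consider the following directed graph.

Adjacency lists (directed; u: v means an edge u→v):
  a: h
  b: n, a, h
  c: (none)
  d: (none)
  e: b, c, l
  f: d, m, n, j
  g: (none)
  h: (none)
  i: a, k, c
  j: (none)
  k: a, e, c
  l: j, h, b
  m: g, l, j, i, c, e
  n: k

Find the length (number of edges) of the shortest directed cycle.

For each vertex v, BFS finds the shortest path from v back to v.
The shortest such closed walk is n → k → e → b → n, length 4.

4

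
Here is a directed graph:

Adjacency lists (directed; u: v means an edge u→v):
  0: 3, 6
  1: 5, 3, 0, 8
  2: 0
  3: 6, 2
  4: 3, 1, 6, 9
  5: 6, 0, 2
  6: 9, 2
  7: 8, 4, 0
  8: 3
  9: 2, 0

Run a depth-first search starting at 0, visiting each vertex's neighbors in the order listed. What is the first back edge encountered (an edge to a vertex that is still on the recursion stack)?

2->0

DFS from 0 (visiting each vertex's neighbors in the order listed); mark gray on enter, black on exit:
0 gray
  3 gray
    6 gray
      9 gray
        2 gray
          2→0: 0 is gray → back edge
First back edge: 2 → 0.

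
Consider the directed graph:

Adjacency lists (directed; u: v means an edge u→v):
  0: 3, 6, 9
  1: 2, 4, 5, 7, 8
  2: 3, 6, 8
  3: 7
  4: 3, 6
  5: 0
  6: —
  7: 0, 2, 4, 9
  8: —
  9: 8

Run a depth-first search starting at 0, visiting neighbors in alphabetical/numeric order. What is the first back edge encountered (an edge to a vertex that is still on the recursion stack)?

DFS from 0 (visiting neighbors in alphabetical/numeric order); mark gray on enter, black on exit:
0 gray
  3 gray
    7 gray
      7→0: 0 is gray → back edge
First back edge: 7 → 0.

7->0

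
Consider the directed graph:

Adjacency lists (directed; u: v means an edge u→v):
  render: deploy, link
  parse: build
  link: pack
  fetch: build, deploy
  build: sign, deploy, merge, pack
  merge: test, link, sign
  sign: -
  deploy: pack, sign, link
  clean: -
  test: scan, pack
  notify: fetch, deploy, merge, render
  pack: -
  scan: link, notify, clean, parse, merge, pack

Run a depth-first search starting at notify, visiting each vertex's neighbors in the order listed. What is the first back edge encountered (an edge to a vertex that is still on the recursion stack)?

scan→notify

DFS from notify (visiting each vertex's neighbors in the order listed); mark gray on enter, black on exit:
notify gray
  fetch gray
    build gray
      sign gray
      sign black
      deploy gray
        pack gray
        pack black
        deploy→sign: sign black — skip
        link gray
          link→pack: pack black — skip
        link black
      deploy black
      merge gray
        test gray
          scan gray
            scan→link: link black — skip
            scan→notify: notify is gray → back edge
First back edge: scan → notify.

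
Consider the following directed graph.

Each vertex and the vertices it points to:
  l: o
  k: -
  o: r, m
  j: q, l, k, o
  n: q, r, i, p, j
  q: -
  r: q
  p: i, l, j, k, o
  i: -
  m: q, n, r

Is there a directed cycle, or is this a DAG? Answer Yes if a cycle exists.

Yes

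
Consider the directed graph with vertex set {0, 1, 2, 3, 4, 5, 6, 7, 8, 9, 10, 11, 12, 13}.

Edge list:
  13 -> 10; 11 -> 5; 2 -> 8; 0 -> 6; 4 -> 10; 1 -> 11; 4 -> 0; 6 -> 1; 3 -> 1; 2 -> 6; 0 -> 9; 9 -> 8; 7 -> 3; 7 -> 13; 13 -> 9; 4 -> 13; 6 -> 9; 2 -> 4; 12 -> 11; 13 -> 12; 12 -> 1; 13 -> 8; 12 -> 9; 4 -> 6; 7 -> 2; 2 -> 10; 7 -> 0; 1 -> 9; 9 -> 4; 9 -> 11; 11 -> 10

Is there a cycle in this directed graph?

Yes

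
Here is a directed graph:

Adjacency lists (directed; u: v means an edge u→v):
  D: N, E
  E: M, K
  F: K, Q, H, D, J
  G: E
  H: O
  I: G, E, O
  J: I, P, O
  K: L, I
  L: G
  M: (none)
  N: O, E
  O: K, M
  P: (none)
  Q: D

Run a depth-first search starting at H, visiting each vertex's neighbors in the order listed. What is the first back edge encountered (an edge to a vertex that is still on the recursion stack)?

E→K

DFS from H (visiting each vertex's neighbors in the order listed); mark gray on enter, black on exit:
H gray
  O gray
    K gray
      L gray
        G gray
          E gray
            M gray
            M black
            E→K: K is gray → back edge
First back edge: E → K.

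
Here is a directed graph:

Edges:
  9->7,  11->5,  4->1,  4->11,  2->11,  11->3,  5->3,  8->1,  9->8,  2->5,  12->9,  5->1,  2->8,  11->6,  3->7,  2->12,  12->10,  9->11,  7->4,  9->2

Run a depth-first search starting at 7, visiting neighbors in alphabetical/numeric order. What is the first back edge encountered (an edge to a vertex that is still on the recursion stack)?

DFS from 7 (visiting neighbors in alphabetical/numeric order); mark gray on enter, black on exit:
7 gray
  4 gray
    1 gray
    1 black
    11 gray
      3 gray
        3→7: 7 is gray → back edge
First back edge: 3 → 7.

3->7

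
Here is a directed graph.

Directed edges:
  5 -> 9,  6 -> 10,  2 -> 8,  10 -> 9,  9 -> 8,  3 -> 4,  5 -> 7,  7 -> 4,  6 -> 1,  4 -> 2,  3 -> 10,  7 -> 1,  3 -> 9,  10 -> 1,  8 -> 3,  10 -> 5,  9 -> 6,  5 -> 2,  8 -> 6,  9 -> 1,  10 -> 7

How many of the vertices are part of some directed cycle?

9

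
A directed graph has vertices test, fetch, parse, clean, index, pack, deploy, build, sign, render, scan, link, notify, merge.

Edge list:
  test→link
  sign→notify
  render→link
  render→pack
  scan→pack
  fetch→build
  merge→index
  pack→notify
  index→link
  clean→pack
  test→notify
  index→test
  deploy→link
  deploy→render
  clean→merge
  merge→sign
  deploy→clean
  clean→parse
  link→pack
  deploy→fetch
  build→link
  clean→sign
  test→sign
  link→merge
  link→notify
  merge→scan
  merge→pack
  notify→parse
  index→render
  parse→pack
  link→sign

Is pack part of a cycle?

Yes

pack is on a cycle iff pack can reach itself via ≥1 edge.
pack → notify → parse → pack — yes.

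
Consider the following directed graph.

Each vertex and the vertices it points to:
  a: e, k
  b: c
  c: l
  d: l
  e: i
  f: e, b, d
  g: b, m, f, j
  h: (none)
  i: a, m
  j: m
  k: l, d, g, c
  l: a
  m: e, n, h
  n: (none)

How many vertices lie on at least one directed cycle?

12

A vertex is on a directed cycle iff it belongs to a strongly connected component of size ≥ 2 (or has a self-loop).
The vertices on cycles are {a, b, c, d, e, f, g, i, j, k, l, m} — 12 in total.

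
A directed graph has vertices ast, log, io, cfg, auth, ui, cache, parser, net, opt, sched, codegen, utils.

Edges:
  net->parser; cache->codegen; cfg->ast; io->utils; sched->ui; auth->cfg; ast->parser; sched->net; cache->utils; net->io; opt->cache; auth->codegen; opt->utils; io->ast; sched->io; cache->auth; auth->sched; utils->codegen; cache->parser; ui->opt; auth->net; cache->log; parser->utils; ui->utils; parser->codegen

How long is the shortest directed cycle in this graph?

For each vertex v, BFS finds the shortest path from v back to v.
The shortest such closed walk is cache → auth → sched → ui → opt → cache, length 5.

5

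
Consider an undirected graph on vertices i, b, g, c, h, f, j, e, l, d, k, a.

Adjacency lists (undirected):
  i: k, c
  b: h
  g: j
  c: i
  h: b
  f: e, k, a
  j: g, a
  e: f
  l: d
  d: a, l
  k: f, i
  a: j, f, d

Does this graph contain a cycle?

No

DFS, tracking each vertex's parent; an edge to a visited non-parent vertex closes a cycle.
Start from e:
visit e (parent –)
  visit f (parent e)
    f–e: parent, skip
    visit k (parent f)
      k–f: parent, skip
      visit i (parent k)
        i–k: parent, skip
        visit c (parent i)
          c–i: parent, skip
    visit a (parent f)
      visit j (parent a)
        visit g (parent j)
          g–j: parent, skip
        j–a: parent, skip
      a–f: parent, skip
      visit d (parent a)
        d–a: parent, skip
        visit l (parent d)
          l–d: parent, skip
visit b (parent –)
  visit h (parent b)
    h–b: parent, skip
No non-parent visited neighbor found — the graph is a forest.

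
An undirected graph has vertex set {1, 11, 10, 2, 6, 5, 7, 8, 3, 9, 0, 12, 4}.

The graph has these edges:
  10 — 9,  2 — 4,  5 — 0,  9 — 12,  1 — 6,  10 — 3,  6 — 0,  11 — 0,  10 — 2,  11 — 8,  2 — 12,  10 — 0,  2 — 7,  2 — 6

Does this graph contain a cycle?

Yes

DFS, tracking each vertex's parent; an edge to a visited non-parent vertex closes a cycle.
Start from 0:
visit 0 (parent –)
  visit 6 (parent 0)
    visit 2 (parent 6)
      visit 4 (parent 2)
        4–2: parent, skip
      visit 7 (parent 2)
        7–2: parent, skip
      visit 12 (parent 2)
        visit 9 (parent 12)
          visit 10 (parent 9)
            visit 3 (parent 10)
              3–10: parent, skip
            10–0: 0 visited and ≠ parent → cycle
Cycle: 0 – 6 – 2 – 12 – 9 – 10 – 0.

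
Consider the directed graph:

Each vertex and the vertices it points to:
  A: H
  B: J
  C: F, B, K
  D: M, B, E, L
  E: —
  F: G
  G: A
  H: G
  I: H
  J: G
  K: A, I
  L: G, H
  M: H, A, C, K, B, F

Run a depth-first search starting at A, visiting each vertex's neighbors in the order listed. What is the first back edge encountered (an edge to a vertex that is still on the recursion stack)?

G→A

DFS from A (visiting each vertex's neighbors in the order listed); mark gray on enter, black on exit:
A gray
  H gray
    G gray
      G→A: A is gray → back edge
First back edge: G → A.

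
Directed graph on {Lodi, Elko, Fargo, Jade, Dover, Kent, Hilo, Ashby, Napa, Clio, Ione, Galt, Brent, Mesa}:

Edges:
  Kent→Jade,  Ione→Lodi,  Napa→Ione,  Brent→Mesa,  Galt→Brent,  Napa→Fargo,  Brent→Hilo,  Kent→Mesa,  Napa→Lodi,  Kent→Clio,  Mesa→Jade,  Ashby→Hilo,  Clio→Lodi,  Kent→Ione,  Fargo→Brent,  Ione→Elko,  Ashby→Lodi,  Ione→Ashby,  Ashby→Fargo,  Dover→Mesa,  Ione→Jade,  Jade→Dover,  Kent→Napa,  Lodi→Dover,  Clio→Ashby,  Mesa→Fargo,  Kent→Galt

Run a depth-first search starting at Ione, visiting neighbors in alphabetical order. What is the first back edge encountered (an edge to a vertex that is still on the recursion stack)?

Mesa→Fargo

DFS from Ione (visiting neighbors in alphabetical order); mark gray on enter, black on exit:
Ione gray
  Ashby gray
    Fargo gray
      Brent gray
        Hilo gray
        Hilo black
        Mesa gray
          Mesa→Fargo: Fargo is gray → back edge
First back edge: Mesa → Fargo.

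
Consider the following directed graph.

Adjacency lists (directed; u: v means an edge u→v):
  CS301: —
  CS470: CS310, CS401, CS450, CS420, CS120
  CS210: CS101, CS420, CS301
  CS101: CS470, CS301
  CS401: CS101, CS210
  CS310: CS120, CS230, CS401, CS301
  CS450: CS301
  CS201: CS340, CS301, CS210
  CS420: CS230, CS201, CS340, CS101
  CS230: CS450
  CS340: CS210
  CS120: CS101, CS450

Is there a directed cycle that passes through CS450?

No

CS450 lies on a cycle iff there is a path from CS450 back to itself.
Exploring from CS450, it never reaches itself; equivalently, its strongly connected component is a singleton.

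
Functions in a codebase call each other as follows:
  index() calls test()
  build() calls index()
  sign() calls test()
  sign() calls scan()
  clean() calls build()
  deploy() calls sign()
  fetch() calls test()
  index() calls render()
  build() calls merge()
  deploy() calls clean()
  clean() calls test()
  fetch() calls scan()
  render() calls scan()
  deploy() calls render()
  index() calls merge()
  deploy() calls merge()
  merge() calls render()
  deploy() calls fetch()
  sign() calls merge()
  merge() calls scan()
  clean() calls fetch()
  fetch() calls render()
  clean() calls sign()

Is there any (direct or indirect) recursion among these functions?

DFS with white/gray/black marking, starting from merge:
merge gray
  render gray
    scan gray
    scan black
  render black
  merge→scan: scan black — skip
merge black
test gray
test black
build gray
  index gray
    index→test: test black — skip
    index→render: render black — skip
    index→merge: merge black — skip
  index black
  build→merge: merge black — skip
build black
sign gray
  sign→test: test black — skip
  sign→scan: scan black — skip
  sign→merge: merge black — skip
sign black
deploy gray
  deploy→merge: merge black — skip
  clean gray
    fetch gray
      fetch→test: test black — skip
      fetch→scan: scan black — skip
      fetch→render: render black — skip
    fetch black
    clean→sign: sign black — skip
    clean→test: test black — skip
    clean→build: build black — skip
  clean black
  deploy→sign: sign black — skip
  deploy→render: render black — skip
  deploy→fetch: fetch black — skip
deploy black
Every edge goes to a white or black vertex — no back edge, so the graph is acyclic.

No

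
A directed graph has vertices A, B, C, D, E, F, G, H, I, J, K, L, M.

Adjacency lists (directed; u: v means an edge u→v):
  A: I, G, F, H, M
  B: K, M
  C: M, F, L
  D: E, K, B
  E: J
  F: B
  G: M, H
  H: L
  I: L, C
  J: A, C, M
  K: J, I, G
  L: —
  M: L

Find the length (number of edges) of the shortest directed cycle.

For each vertex v, BFS finds the shortest path from v back to v.
The shortest such closed walk is B → K → J → C → F → B, length 5.

5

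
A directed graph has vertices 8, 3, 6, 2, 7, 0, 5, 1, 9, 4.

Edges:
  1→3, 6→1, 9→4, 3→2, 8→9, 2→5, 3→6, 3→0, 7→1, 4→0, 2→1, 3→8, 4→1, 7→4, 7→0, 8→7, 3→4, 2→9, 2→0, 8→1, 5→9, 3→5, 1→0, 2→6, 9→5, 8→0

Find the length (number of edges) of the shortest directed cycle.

For each vertex v, BFS finds the shortest path from v back to v.
The shortest such closed walk is 9 → 5 → 9, length 2.

2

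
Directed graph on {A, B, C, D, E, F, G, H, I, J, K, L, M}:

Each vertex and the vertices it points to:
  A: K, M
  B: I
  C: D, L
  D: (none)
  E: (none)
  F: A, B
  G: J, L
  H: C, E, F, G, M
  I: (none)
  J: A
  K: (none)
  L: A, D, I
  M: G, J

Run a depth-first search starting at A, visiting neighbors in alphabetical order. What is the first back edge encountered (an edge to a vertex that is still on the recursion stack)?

DFS from A (visiting neighbors in alphabetical order); mark gray on enter, black on exit:
A gray
  K gray
  K black
  M gray
    G gray
      J gray
        J→A: A is gray → back edge
First back edge: J → A.

J->A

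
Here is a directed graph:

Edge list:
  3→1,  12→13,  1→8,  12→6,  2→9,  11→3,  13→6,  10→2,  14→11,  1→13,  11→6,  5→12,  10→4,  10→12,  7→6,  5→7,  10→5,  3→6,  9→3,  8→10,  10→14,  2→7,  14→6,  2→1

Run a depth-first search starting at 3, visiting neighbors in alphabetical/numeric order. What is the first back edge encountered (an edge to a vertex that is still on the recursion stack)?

2->1

DFS from 3 (visiting neighbors in alphabetical/numeric order); mark gray on enter, black on exit:
3 gray
  1 gray
    8 gray
      10 gray
        2 gray
          2→1: 1 is gray → back edge
First back edge: 2 → 1.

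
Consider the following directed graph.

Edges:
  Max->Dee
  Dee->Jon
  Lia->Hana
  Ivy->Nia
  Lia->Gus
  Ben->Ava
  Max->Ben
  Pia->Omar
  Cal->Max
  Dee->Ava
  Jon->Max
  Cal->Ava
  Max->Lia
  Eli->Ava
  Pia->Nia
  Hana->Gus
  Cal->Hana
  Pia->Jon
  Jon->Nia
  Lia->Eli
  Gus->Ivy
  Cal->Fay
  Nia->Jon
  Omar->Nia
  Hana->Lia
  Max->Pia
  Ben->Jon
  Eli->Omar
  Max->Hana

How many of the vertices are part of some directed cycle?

12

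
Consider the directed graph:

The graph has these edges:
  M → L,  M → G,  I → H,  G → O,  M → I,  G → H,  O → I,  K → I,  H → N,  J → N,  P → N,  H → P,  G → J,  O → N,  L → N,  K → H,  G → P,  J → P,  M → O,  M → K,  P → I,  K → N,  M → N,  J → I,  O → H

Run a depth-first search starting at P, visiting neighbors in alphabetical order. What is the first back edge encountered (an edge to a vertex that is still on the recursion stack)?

H→P

DFS from P (visiting neighbors in alphabetical order); mark gray on enter, black on exit:
P gray
  I gray
    H gray
      N gray
      N black
      H→P: P is gray → back edge
First back edge: H → P.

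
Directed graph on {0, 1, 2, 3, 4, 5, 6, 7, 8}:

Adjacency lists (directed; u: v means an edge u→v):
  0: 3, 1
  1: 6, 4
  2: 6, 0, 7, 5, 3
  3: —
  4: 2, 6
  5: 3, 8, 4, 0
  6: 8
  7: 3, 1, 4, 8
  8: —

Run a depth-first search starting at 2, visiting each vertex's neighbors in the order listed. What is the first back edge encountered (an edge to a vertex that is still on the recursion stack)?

DFS from 2 (visiting each vertex's neighbors in the order listed); mark gray on enter, black on exit:
2 gray
  6 gray
    8 gray
    8 black
  6 black
  0 gray
    3 gray
    3 black
    1 gray
      1→6: 6 black — skip
      4 gray
        4→2: 2 is gray → back edge
First back edge: 4 → 2.

4→2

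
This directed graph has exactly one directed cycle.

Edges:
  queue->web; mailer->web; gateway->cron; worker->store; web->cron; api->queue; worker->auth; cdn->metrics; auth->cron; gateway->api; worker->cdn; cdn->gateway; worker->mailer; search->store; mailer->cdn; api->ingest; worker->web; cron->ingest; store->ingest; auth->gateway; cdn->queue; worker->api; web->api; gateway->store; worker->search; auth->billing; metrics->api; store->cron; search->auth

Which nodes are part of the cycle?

DFS with gray/black marking from queue:
queue gray
  web gray
    cron gray
      ingest gray
      ingest black
    cron black
    api gray
      api→ingest: ingest black — skip
      api→queue: queue is gray → back edge
Back edge closes the cycle queue → web → api → queue; its vertices are {api, web, queue}.

api, web, queue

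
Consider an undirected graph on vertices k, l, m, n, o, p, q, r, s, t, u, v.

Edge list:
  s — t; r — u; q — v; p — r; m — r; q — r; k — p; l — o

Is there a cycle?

No

DFS, tracking each vertex's parent; an edge to a visited non-parent vertex closes a cycle.
Start from q:
visit q (parent –)
  visit r (parent q)
    visit u (parent r)
      u–r: parent, skip
    r–q: parent, skip
    visit m (parent r)
      m–r: parent, skip
    visit p (parent r)
      p–r: parent, skip
      visit k (parent p)
        k–p: parent, skip
  visit v (parent q)
    v–q: parent, skip
visit l (parent –)
  visit o (parent l)
    o–l: parent, skip
visit n (parent –)
visit s (parent –)
  visit t (parent s)
    t–s: parent, skip
No non-parent visited neighbor found — the graph is a forest.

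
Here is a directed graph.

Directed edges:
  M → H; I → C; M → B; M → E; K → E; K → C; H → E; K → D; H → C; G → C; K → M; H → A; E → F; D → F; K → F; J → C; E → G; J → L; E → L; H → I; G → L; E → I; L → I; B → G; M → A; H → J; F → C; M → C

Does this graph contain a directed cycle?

No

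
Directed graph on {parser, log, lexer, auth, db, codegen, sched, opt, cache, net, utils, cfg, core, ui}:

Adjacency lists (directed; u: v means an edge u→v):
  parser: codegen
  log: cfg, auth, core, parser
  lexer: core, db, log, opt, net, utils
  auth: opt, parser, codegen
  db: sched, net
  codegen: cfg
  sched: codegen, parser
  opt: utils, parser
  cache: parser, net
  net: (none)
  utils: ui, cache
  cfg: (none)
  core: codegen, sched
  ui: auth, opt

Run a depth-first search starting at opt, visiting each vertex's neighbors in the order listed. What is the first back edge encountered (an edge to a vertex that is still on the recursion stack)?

auth→opt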